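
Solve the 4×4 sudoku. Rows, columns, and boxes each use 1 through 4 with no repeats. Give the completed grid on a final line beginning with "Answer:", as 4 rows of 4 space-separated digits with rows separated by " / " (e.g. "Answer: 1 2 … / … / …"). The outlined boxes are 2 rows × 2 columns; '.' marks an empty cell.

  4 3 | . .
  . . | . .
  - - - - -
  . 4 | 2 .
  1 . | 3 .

Step 1. [r2c2∈{1,2}] in col 2, 1 fits only at r2c2, so r2c2=1.
Step 2. [r1c4∈{1,2}] row 1 places 2 nowhere but r1c4. So r1c4=2.
Step 3. [r2c4∈{3,4}] in row 2, 3 fits only at r2c4 ⇒ r2c4=3.
Step 4. [r3c1∈{3}] r3c1 is down to just 3 ⇒ r3c1=3.
Step 5. [r4c2∈{2}] r4c2's peers cover all but 2. So r4c2=2.
Step 6. [r2c3∈{4}] nothing but 4 survives at r2c3. So r2c3=4.
Step 7. [r3c4∈{1}] only 1 remains possible at r3c4, so r3c4=1.
Step 8. [r2c1∈{2}] only 2 remains possible at r2c1, so r2c1=2.
Step 9. [r4c4∈{4}] only 4 remains possible at r4c4, so r4c4=4.
Step 10. [r1c3∈{1}] r1c3's peers cover all but 1 ⇒ r1c3=1.

Answer: 4 3 1 2 / 2 1 4 3 / 3 4 2 1 / 1 2 3 4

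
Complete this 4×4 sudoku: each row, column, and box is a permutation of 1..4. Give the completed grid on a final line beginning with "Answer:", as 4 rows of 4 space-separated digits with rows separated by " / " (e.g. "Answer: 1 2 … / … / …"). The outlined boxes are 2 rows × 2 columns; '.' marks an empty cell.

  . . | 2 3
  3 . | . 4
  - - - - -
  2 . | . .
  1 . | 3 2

Step 1. [r1c2∈{1,4}] 1 has one home in row 1: r1c2. So r1c2=1.
Step 2. [r3c3∈{1,4}] in col 3, 4 fits only at r3c3, so r3c3=4.
Step 3. [r3c4∈{1}] r3c4's peers cover all but 1, so r3c4=1.
Step 4. [r2c3∈{1}] nothing but 1 survives at r2c3, so r2c3=1.
Step 5. [r2c2∈{2}] r2c2 is down to just 2. So r2c2=2.
Step 6. [r3c2∈{3}] r3c2's peers cover all but 3, so r3c2=3.
Step 7. [r1c1∈{4}] r1c1 has the single candidate 4, so r1c1=4.
Step 8. [r4c2∈{4}] r4c2 has the single candidate 4, so r4c2=4.

Answer: 4 1 2 3 / 3 2 1 4 / 2 3 4 1 / 1 4 3 2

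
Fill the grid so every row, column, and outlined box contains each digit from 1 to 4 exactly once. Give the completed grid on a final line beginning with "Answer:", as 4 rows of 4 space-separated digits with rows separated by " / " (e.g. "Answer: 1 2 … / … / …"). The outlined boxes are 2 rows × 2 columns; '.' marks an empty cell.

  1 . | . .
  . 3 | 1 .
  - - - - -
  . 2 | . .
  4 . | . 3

Step 1. [r2c4∈{2,4}] row 2 places 4 nowhere but r2c4 ⇒ r2c4=4.
Step 2. [r1c3∈{2,3}] r1c3 is the only open cell in row 1 admitting 3, so r1c3=3.
Step 3. [r2c1∈{2}] nothing but 2 survives at r2c1. So r2c1=2.
Step 4. [r1c2∈{4}] r1c2's peers cover all but 4. So r1c2=4.
Step 5. [r3c4∈{1}] nothing but 1 survives at r3c4 ⇒ r3c4=1.
Step 6. [r3c1∈{3}] only 3 remains possible at r3c1. So r3c1=3.
Step 7. [r4c2∈{1}] only 1 remains possible at r4c2, so r4c2=1.
Step 8. [r3c3∈{4}] r3c3 is down to just 4, so r3c3=4.
Step 9. [r4c3∈{2}] only 2 remains possible at r4c3 ⇒ r4c3=2.
Step 10. [r1c4∈{2}] r1c4 is down to just 2, so r1c4=2.

Answer: 1 4 3 2 / 2 3 1 4 / 3 2 4 1 / 4 1 2 3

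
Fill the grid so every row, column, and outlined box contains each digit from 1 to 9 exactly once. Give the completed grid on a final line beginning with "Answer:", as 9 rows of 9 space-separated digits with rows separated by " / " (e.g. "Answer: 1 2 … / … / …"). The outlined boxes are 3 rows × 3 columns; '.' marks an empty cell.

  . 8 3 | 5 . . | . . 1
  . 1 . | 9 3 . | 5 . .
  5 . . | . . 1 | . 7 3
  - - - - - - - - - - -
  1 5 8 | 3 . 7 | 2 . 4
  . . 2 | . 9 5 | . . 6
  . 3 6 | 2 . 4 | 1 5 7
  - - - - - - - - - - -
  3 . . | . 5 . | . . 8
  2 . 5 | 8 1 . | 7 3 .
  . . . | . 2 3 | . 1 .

Step 1. [r8c2∈{4,6,9}] 4 has one home in row 8: r8c2 ⇒ r8c2=4.
Step 2. [r8c6∈{6,9}] in row 8, 6 fits only at r8c6, so r8c6=6.
Step 3. [r7c8∈{2,4,6,9}] in row 7, 2 fits only at r7c8, so r7c8=2.
Step 4. [r3c4∈{4,6}] across col 4, 6 lands solely at r3c4 ⇒ r3c4=6.
Step 5. [r5c2∈{7}] r5c2's peers cover all but 7. So r5c2=7.
Step 6. [r7c6∈{9}] r7c6 has the single candidate 9, so r7c6=9.
Step 7. [r2c6∈{2,8}] across col 6, 8 lands solely at r2c6 ⇒ r2c6=8.
Step 8. [r9c1∈{6,7,8,9}] across row 9, 8 lands solely at r9c1 ⇒ r9c1=8.
Step 9. [r3c5∈{4}] r3c5 has the single candidate 4, so r3c5=4.
Step 10. [r3c3∈{9}] r3c3 is down to just 9 ⇒ r3c3=9.
Step 11. [r2c3∈{4,7}] across col 3, 4 lands solely at r2c3. So r2c3=4.
Step 12. [r9c2∈{6,9}] r9c2 is the only open cell in col 2 admitting 9, so r9c2=9.
Step 13. [r1c7∈{4,6,9}] across col 7, 9 lands solely at r1c7 ⇒ r1c7=9.
Step 14. [r9c3∈{7}] r9c3 has the single candidate 7, so r9c3=7.
Step 15. [r2c8∈{6}] r2c8 is down to just 6. So r2c8=6.
Step 16. [r9c7∈{4,6}] r9c7 is the only open cell in row 9 admitting 6 ⇒ r9c7=6.
Step 17. [r2c1∈{7}] nothing but 7 survives at r2c1 ⇒ r2c1=7.
Step 18. [r5c7∈{3,8}] across row 5, 3 lands solely at r5c7. So r5c7=3.
Step 19. [r7c7∈{4}] only 4 remains possible at r7c7. So r7c7=4.
Step 20. [r4c5∈{6}] r4c5 is down to just 6, so r4c5=6.
Step 21. [r7c2∈{6}] nothing but 6 survives at r7c2, so r7c2=6.
Step 22. [r7c3∈{1}] r7c3 has the single candidate 1 ⇒ r7c3=1.
Step 23. [r5c1∈{4}] nothing but 4 survives at r5c1 ⇒ r5c1=4.
Step 24. [r6c1∈{9}] r6c1 has the single candidate 9, so r6c1=9.
Step 25. [r1c8∈{4}] only 4 remains possible at r1c8, so r1c8=4.
Step 26. [r1c1∈{6}] nothing but 6 survives at r1c1, so r1c1=6.
Step 27. [r3c2∈{2}] r3c2 has the single candidate 2, so r3c2=2.
Step 28. [r1c5∈{7}] nothing but 7 survives at r1c5 ⇒ r1c5=7.
Step 29. [r1c6∈{2}] r1c6 is down to just 2, so r1c6=2.
Step 30. [r3c7∈{8}] nothing but 8 survives at r3c7 ⇒ r3c7=8.
Step 31. [r4c8∈{9}] r4c8 has the single candidate 9 ⇒ r4c8=9.
Step 32. [r9c4∈{4}] r9c4 is down to just 4. So r9c4=4.
Step 33. [r9c9∈{5}] r9c9 has the single candidate 5 ⇒ r9c9=5.
Step 34. [r2c9∈{2}] only 2 remains possible at r2c9 ⇒ r2c9=2.
Step 35. [r5c8∈{8}] only 8 remains possible at r5c8, so r5c8=8.
Step 36. [r8c9∈{9}] r8c9 has the single candidate 9 ⇒ r8c9=9.
Step 37. [r7c4∈{7}] r7c4 has the single candidate 7, so r7c4=7.
Step 38. [r6c5∈{8}] only 8 remains possible at r6c5, so r6c5=8.
Step 39. [r5c4∈{1}] only 1 remains possible at r5c4. So r5c4=1.

Answer: 6 8 3 5 7 2 9 4 1 / 7 1 4 9 3 8 5 6 2 / 5 2 9 6 4 1 8 7 3 / 1 5 8 3 6 7 2 9 4 / 4 7 2 1 9 5 3 8 6 / 9 3 6 2 8 4 1 5 7 / 3 6 1 7 5 9 4 2 8 / 2 4 5 8 1 6 7 3 9 / 8 9 7 4 2 3 6 1 5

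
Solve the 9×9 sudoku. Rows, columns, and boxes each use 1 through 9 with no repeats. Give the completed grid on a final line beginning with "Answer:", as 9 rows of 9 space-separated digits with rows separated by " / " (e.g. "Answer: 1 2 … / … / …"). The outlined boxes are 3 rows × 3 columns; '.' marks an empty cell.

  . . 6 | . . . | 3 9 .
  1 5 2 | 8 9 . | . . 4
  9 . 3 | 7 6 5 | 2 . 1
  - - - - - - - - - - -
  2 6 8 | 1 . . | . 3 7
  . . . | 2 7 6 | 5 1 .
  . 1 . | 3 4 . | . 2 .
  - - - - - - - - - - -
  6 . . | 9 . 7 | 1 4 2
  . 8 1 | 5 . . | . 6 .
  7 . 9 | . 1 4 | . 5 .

Step 1. [r5c9∈{8,9}] row 5 places 8 nowhere but r5c9. So r5c9=8.
Step 2. [r7c2∈{3}] r7c2 is down to just 3 ⇒ r7c2=3.
Step 3. [r8c5∈{2,3}] r8c5 is the only open cell in col 5 admitting 3, so r8c5=3.
Step 4. [r3c2∈{4}] r3c2's peers cover all but 4. So r3c2=4.
Step 5. [r8c9∈{9}] r8c9's peers cover all but 9, so r8c9=9.
Step 6. [r4c6∈{9}] r4c6's peers cover all but 9, so r4c6=9.
Step 7. [r2c7∈{6,7}] row 2 places 6 nowhere but r2c7 ⇒ r2c7=6.
Step 8. [r8c1∈{4}] nothing but 4 survives at r8c1 ⇒ r8c1=4.
Step 9. [r6c3∈{5,7}] r6c3 is the only open cell in row 6 admitting 7 ⇒ r6c3=7.
Step 10. [r1c6∈{1,2}] row 1 places 1 nowhere but r1c6, so r1c6=1.
Step 11. [r6c6∈{8}] only 8 remains possible at r6c6 ⇒ r6c6=8.
Step 12. [r2c8∈{7}] r2c8's peers cover all but 7, so r2c8=7.
Step 13. [r4c7∈{4}] nothing but 4 survives at r4c7. So r4c7=4.
Step 14. [r1c9∈{5}] r1c9's peers cover all but 5. So r1c9=5.
Step 15. [r9c7∈{8}] r9c7's peers cover all but 8 ⇒ r9c7=8.
Step 16. [r1c1∈{8}] r1c1's peers cover all but 8. So r1c1=8.
Step 17. [r1c4∈{4}] r1c4's peers cover all but 4. So r1c4=4.
Step 18. [r8c7∈{7}] r8c7's peers cover all but 7. So r8c7=7.
Step 19. [r8c6∈{2}] nothing but 2 survives at r8c6, so r8c6=2.
Step 20. [r6c7∈{9}] only 9 remains possible at r6c7, so r6c7=9.
Step 21. [r9c4∈{6}] r9c4 is down to just 6 ⇒ r9c4=6.
Step 22. [r6c1∈{5}] nothing but 5 survives at r6c1. So r6c1=5.
Step 23. [r3c8∈{8}] nothing but 8 survives at r3c8, so r3c8=8.
Step 24. [r9c2∈{2}] r9c2's peers cover all but 2. So r9c2=2.
Step 25. [r5c1∈{3}] only 3 remains possible at r5c1 ⇒ r5c1=3.
Step 26. [r5c3∈{4}] nothing but 4 survives at r5c3, so r5c3=4.
Step 27. [r5c2∈{9}] nothing but 9 survives at r5c2 ⇒ r5c2=9.
Step 28. [r1c5∈{2}] only 2 remains possible at r1c5. So r1c5=2.
Step 29. [r7c3∈{5}] only 5 remains possible at r7c3. So r7c3=5.
Step 30. [r6c9∈{6}] r6c9 has the single candidate 6 ⇒ r6c9=6.
Step 31. [r2c6∈{3}] r2c6's peers cover all but 3. So r2c6=3.
Step 32. [r1c2∈{7}] r1c2's peers cover all but 7. So r1c2=7.
Step 33. [r9c9∈{3}] r9c9 is down to just 3. So r9c9=3.
Step 34. [r4c5∈{5}] r4c5's peers cover all but 5 ⇒ r4c5=5.
Step 35. [r7c5∈{8}] r7c5 has the single candidate 8, so r7c5=8.

Answer: 8 7 6 4 2 1 3 9 5 / 1 5 2 8 9 3 6 7 4 / 9 4 3 7 6 5 2 8 1 / 2 6 8 1 5 9 4 3 7 / 3 9 4 2 7 6 5 1 8 / 5 1 7 3 4 8 9 2 6 / 6 3 5 9 8 7 1 4 2 / 4 8 1 5 3 2 7 6 9 / 7 2 9 6 1 4 8 5 3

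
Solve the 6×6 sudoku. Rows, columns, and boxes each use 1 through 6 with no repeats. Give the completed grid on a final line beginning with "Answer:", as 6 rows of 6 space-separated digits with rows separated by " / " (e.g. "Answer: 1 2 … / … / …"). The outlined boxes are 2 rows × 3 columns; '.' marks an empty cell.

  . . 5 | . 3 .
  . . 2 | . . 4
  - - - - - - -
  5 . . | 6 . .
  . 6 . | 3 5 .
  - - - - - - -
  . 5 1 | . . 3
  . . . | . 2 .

Step 1. [r6c3∈{3,4,6}] col 3 places 6 nowhere but r6c3. So r6c3=6.
Step 2. [r3c2∈{1,2,3,4}] across col 2, 2 lands solely at r3c2 ⇒ r3c2=2.
Step 3. [r1c6∈{1,2,6}] 6 has one home in col 6: r1c6 ⇒ r1c6=6.
Step 4. [r2c5∈{1}] r2c5 is down to just 1. So r2c5=1.
Step 5. [r6c4∈{1,4,5}] across col 4, 1 lands solely at r6c4 ⇒ r6c4=1.
Step 6. [r4c1∈{1,4}] r4c1 is the only open cell in box 3 admitting 1 ⇒ r4c1=1.
Step 7. [r1c1∈{4}] r1c1 has the single candidate 4. So r1c1=4.
Step 8. [r2c2∈{3}] r2c2 is down to just 3, so r2c2=3.
Step 9. [r3c5∈{4}] r3c5 is down to just 4 ⇒ r3c5=4.
Step 10. [r6c6∈{5}] nothing but 5 survives at r6c6 ⇒ r6c6=5.
Step 11. [r2c4∈{5}] r2c4's peers cover all but 5 ⇒ r2c4=5.
Step 12. [r4c6∈{2}] r4c6 has the single candidate 2 ⇒ r4c6=2.
Step 13. [r5c1∈{2}] nothing but 2 survives at r5c1, so r5c1=2.
Step 14. [r3c3∈{3}] r3c3's peers cover all but 3. So r3c3=3.
Step 15. [r6c2∈{4}] r6c2's peers cover all but 4. So r6c2=4.
Step 16. [r3c6∈{1}] r3c6 has the single candidate 1. So r3c6=1.
Step 17. [r2c1∈{6}] r2c1's peers cover all but 6, so r2c1=6.
Step 18. [r4c3∈{4}] r4c3's peers cover all but 4, so r4c3=4.
Step 19. [r6c1∈{3}] r6c1 has the single candidate 3 ⇒ r6c1=3.
Step 20. [r5c5∈{6}] r5c5's peers cover all but 6, so r5c5=6.
Step 21. [r1c2∈{1}] only 1 remains possible at r1c2 ⇒ r1c2=1.
Step 22. [r1c4∈{2}] r1c4 is down to just 2 ⇒ r1c4=2.
Step 23. [r5c4∈{4}] r5c4 is down to just 4, so r5c4=4.

Answer: 4 1 5 2 3 6 / 6 3 2 5 1 4 / 5 2 3 6 4 1 / 1 6 4 3 5 2 / 2 5 1 4 6 3 / 3 4 6 1 2 5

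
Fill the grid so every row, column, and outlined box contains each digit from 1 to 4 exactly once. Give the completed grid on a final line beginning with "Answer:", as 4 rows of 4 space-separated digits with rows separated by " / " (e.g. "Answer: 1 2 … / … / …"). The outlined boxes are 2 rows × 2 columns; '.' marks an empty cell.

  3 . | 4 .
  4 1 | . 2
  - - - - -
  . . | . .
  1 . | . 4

Step 1. [r3c4∈{1,3}] col 4 places 3 nowhere but r3c4. So r3c4=3.
Step 2. [r3c1∈{2}] nothing but 2 survives at r3c1, so r3c1=2.
Step 3. [r4c2∈{3}] r4c2 is down to just 3. So r4c2=3.
Step 4. [r2c3∈{3}] r2c3 is down to just 3 ⇒ r2c3=3.
Step 5. [r1c4∈{1}] only 1 remains possible at r1c4, so r1c4=1.
Step 6. [r3c3∈{1}] r3c3 is down to just 1, so r3c3=1.
Step 7. [r4c3∈{2}] r4c3's peers cover all but 2 ⇒ r4c3=2.
Step 8. [r3c2∈{4}] only 4 remains possible at r3c2, so r3c2=4.
Step 9. [r1c2∈{2}] nothing but 2 survives at r1c2, so r1c2=2.

Answer: 3 2 4 1 / 4 1 3 2 / 2 4 1 3 / 1 3 2 4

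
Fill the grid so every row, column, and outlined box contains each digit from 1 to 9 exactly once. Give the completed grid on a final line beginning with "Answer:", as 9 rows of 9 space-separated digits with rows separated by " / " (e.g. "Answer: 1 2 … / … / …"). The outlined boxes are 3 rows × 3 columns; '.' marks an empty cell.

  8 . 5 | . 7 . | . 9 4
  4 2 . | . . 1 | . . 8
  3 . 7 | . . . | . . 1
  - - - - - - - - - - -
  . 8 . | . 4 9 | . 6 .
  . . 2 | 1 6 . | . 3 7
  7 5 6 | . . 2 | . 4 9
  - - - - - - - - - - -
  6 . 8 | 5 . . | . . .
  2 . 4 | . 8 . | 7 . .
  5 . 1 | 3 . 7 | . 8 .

Step 1. [r9c2∈{9}] r9c2's peers cover all but 9. So r9c2=9.
Step 2. [r3c4∈{2,4,6,8,9}] col 4 places 4 nowhere but r3c4 ⇒ r3c4=4.
Step 3. [r3c5∈{2,5,9}] in row 3, 9 fits only at r3c5 ⇒ r3c5=9.
Step 4. [r2c4∈{6}] r2c4's peers cover all but 6 ⇒ r2c4=6.
Step 5. [r7c7∈{1,2,3,4,9}] 9 has one home in row 7: r7c7 ⇒ r7c7=9.
Step 6. [r2c5∈{3,5}] col 5 places 5 nowhere but r2c5 ⇒ r2c5=5.
Step 7. [r9c5∈{2}] r9c5 is down to just 2, so r9c5=2.
Step 8. [r9c9∈{6}] only 6 remains possible at r9c9, so r9c9=6.
Step 9. [r8c8∈{1,5}] in row 8, 1 fits only at r8c8. So r8c8=1.
Step 10. [r7c8∈{2}] only 2 remains possible at r7c8, so r7c8=2.
Step 11. [r3c7∈{2,5,6}] row 3 places 2 nowhere but r3c7. So r3c7=2.
Step 12. [r6c4∈{8}] r6c4 has the single candidate 8 ⇒ r6c4=8.
Step 13. [r1c7∈{3,6}] across col 7, 6 lands solely at r1c7, so r1c7=6.
Step 14. [r8c9∈{3,5}] 5 has one home in row 8: r8c9 ⇒ r8c9=5.
Step 15. [r4c7∈{1,5}] across row 4, 5 lands solely at r4c7. So r4c7=5.
Step 16. [r8c2∈{3}] r8c2 is down to just 3, so r8c2=3.
Step 17. [r2c8∈{7}] r2c8 has the single candidate 7, so r2c8=7.
Step 18. [r5c7∈{8}] r5c7's peers cover all but 8 ⇒ r5c7=8.
Step 19. [r7c2∈{7}] r7c2 has the single candidate 7, so r7c2=7.
Step 20. [r7c5∈{1}] r7c5's peers cover all but 1. So r7c5=1.
Step 21. [r3c6∈{8}] r3c6 is down to just 8, so r3c6=8.
Step 22. [r2c7∈{3}] r2c7 has the single candidate 3. So r2c7=3.
Step 23. [r2c3∈{9}] r2c3's peers cover all but 9 ⇒ r2c3=9.
Step 24. [r4c1∈{1}] only 1 remains possible at r4c1. So r4c1=1.
Step 25. [r6c5∈{3}] r6c5 has the single candidate 3 ⇒ r6c5=3.
Step 26. [r8c4∈{9}] r8c4's peers cover all but 9. So r8c4=9.
Step 27. [r3c2∈{6}] r3c2 has the single candidate 6. So r3c2=6.
Step 28. [r7c9∈{3}] nothing but 3 survives at r7c9 ⇒ r7c9=3.
Step 29. [r4c9∈{2}] r4c9 is down to just 2. So r4c9=2.
Step 30. [r1c4∈{2}] r1c4 is down to just 2, so r1c4=2.
Step 31. [r1c6∈{3}] r1c6 has the single candidate 3 ⇒ r1c6=3.
Step 32. [r3c8∈{5}] r3c8 is down to just 5. So r3c8=5.
Step 33. [r6c7∈{1}] r6c7 has the single candidate 1. So r6c7=1.
Step 34. [r4c3∈{3}] nothing but 3 survives at r4c3 ⇒ r4c3=3.
Step 35. [r1c2∈{1}] r1c2 is down to just 1. So r1c2=1.
Step 36. [r9c7∈{4}] r9c7 is down to just 4. So r9c7=4.
Step 37. [r5c6∈{5}] only 5 remains possible at r5c6 ⇒ r5c6=5.
Step 38. [r5c2∈{4}] r5c2 is down to just 4 ⇒ r5c2=4.
Step 39. [r8c6∈{6}] r8c6 is down to just 6 ⇒ r8c6=6.
Step 40. [r4c4∈{7}] only 7 remains possible at r4c4. So r4c4=7.
Step 41. [r7c6∈{4}] r7c6 has the single candidate 4 ⇒ r7c6=4.
Step 42. [r5c1∈{9}] only 9 remains possible at r5c1. So r5c1=9.

Answer: 8 1 5 2 7 3 6 9 4 / 4 2 9 6 5 1 3 7 8 / 3 6 7 4 9 8 2 5 1 / 1 8 3 7 4 9 5 6 2 / 9 4 2 1 6 5 8 3 7 / 7 5 6 8 3 2 1 4 9 / 6 7 8 5 1 4 9 2 3 / 2 3 4 9 8 6 7 1 5 / 5 9 1 3 2 7 4 8 6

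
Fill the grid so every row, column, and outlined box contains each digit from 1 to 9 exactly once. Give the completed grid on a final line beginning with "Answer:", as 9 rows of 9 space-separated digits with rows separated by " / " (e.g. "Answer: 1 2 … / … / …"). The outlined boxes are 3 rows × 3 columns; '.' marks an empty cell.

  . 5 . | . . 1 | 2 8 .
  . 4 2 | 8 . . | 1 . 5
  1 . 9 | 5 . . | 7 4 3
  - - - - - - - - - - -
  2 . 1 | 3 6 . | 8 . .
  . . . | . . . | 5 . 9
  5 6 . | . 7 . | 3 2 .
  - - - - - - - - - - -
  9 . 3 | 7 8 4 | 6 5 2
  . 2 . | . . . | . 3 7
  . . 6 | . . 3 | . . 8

Step 1. [r9c8∈{1,9}] across box 9, 1 lands solely at r9c8 ⇒ r9c8=1.
Step 2. [r3c6∈{2,6}] 6 has one home in row 3: r3c6, so r3c6=6.
Step 3. [r8c3∈{4,5,8}] across col 3, 5 lands solely at r8c3, so r8c3=5.
Step 4. [r8c6∈{9}] r8c6's peers cover all but 9, so r8c6=9.
Step 5. [r6c4∈{1,4,9}] in row 6, 9 fits only at r6c4, so r6c4=9.
Step 6. [r5c2∈{3,7,8}] across col 2, 3 lands solely at r5c2, so r5c2=3.
Step 7. [r1c5∈{3,4,9}] in row 1, 9 fits only at r1c5. So r1c5=9.
Step 8. [r5c5∈{1,2,4}] 4 has one home in col 5: r5c5 ⇒ r5c5=4.
Step 9. [r1c3∈{7}] r1c3 is down to just 7. So r1c3=7.
Step 10. [r5c3∈{8}] r5c3's peers cover all but 8, so r5c3=8.
Step 11. [r5c1∈{7}] nothing but 7 survives at r5c1, so r5c1=7.
Step 12. [r9c4∈{2}] r9c4 has the single candidate 2 ⇒ r9c4=2.
Step 13. [r8c7∈{4}] r8c7 has the single candidate 4, so r8c7=4.
Step 14. [r1c9∈{6}] nothing but 6 survives at r1c9, so r1c9=6.
Step 15. [r5c4∈{1}] r5c4 is down to just 1, so r5c4=1.
Step 16. [r2c1∈{3,6}] 6 has one home in row 2: r2c1 ⇒ r2c1=6.
Step 17. [r4c9∈{4}] only 4 remains possible at r4c9. So r4c9=4.
Step 18. [r7c2∈{1}] r7c2 is down to just 1. So r7c2=1.
Step 19. [r2c6∈{7}] r2c6's peers cover all but 7, so r2c6=7.
Step 20. [r9c5∈{5}] r9c5 has the single candidate 5, so r9c5=5.
Step 21. [r6c3∈{4}] only 4 remains possible at r6c3 ⇒ r6c3=4.
Step 22. [r1c1∈{3}] r1c1's peers cover all but 3, so r1c1=3.
Step 23. [r6c9∈{1}] only 1 remains possible at r6c9, so r6c9=1.
Step 24. [r8c5∈{1}] nothing but 1 survives at r8c5, so r8c5=1.
Step 25. [r3c5∈{2}] r3c5 has the single candidate 2, so r3c5=2.
Step 26. [r4c6∈{5}] r4c6 is down to just 5, so r4c6=5.
Step 27. [r8c4∈{6}] nothing but 6 survives at r8c4, so r8c4=6.
Step 28. [r6c6∈{8}] r6c6 is down to just 8. So r6c6=8.
Step 29. [r5c6∈{2}] nothing but 2 survives at r5c6 ⇒ r5c6=2.
Step 30. [r4c2∈{9}] r4c2 is down to just 9. So r4c2=9.
Step 31. [r9c7∈{9}] only 9 remains possible at r9c7. So r9c7=9.
Step 32. [r2c5∈{3}] nothing but 3 survives at r2c5. So r2c5=3.
Step 33. [r5c8∈{6}] r5c8 is down to just 6 ⇒ r5c8=6.
Step 34. [r4c8∈{7}] r4c8 is down to just 7. So r4c8=7.
Step 35. [r2c8∈{9}] r2c8 has the single candidate 9. So r2c8=9.
Step 36. [r9c2∈{7}] r9c2 has the single candidate 7. So r9c2=7.
Step 37. [r1c4∈{4}] nothing but 4 survives at r1c4 ⇒ r1c4=4.
Step 38. [r9c1∈{4}] nothing but 4 survives at r9c1, so r9c1=4.
Step 39. [r8c1∈{8}] r8c1's peers cover all but 8 ⇒ r8c1=8.
Step 40. [r3c2∈{8}] nothing but 8 survives at r3c2. So r3c2=8.

Answer: 3 5 7 4 9 1 2 8 6 / 6 4 2 8 3 7 1 9 5 / 1 8 9 5 2 6 7 4 3 / 2 9 1 3 6 5 8 7 4 / 7 3 8 1 4 2 5 6 9 / 5 6 4 9 7 8 3 2 1 / 9 1 3 7 8 4 6 5 2 / 8 2 5 6 1 9 4 3 7 / 4 7 6 2 5 3 9 1 8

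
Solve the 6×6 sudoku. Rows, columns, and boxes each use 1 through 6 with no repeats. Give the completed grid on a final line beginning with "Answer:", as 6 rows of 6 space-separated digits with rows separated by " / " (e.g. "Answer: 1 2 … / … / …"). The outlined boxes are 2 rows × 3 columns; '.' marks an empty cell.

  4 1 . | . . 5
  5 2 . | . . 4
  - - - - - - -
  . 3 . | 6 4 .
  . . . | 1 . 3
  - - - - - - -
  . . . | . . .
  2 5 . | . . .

Step 1. [r5c1∈{1,3,6}] in col 1, 3 fits only at r5c1, so r5c1=3.
Step 2. [r2c4∈{3}] only 3 remains possible at r2c4, so r2c4=3.
Step 3. [r2c3∈{6}] r2c3 has the single candidate 6. So r2c3=6.
Step 4. [r5c2∈{4,6}] in box 5, 6 fits only at r5c2 ⇒ r5c2=6.
Step 5. [r5c4∈{2,4,5}] r5c4 is the only open cell in col 4 admitting 5, so r5c4=5.
Step 6. [r5c3∈{1,4}] in row 5, 4 fits only at r5c3 ⇒ r5c3=4.
Step 7. [r6c3∈{1}] r6c3's peers cover all but 1. So r6c3=1.
Step 8. [r3c6∈{2}] nothing but 2 survives at r3c6. So r3c6=2.
Step 9. [r1c5∈{2,6}] r1c5 is the only open cell in row 1 admitting 6. So r1c5=6.
Step 10. [r4c5∈{5}] nothing but 5 survives at r4c5. So r4c5=5.
Step 11. [r5c5∈{1,2}] row 5 places 2 nowhere but r5c5, so r5c5=2.
Step 12. [r4c3∈{2}] r4c3 is down to just 2, so r4c3=2.
Step 13. [r4c2∈{4}] r4c2 has the single candidate 4, so r4c2=4.
Step 14. [r3c3∈{5}] only 5 remains possible at r3c3. So r3c3=5.
Step 15. [r6c6∈{6}] nothing but 6 survives at r6c6. So r6c6=6.
Step 16. [r4c1∈{6}] r4c1's peers cover all but 6, so r4c1=6.
Step 17. [r1c4∈{2}] only 2 remains possible at r1c4 ⇒ r1c4=2.
Step 18. [r6c5∈{3}] r6c5 is down to just 3. So r6c5=3.
Step 19. [r3c1∈{1}] r3c1 is down to just 1, so r3c1=1.
Step 20. [r2c5∈{1}] r2c5 has the single candidate 1 ⇒ r2c5=1.
Step 21. [r6c4∈{4}] only 4 remains possible at r6c4. So r6c4=4.
Step 22. [r5c6∈{1}] r5c6's peers cover all but 1. So r5c6=1.
Step 23. [r1c3∈{3}] r1c3 has the single candidate 3 ⇒ r1c3=3.

Answer: 4 1 3 2 6 5 / 5 2 6 3 1 4 / 1 3 5 6 4 2 / 6 4 2 1 5 3 / 3 6 4 5 2 1 / 2 5 1 4 3 6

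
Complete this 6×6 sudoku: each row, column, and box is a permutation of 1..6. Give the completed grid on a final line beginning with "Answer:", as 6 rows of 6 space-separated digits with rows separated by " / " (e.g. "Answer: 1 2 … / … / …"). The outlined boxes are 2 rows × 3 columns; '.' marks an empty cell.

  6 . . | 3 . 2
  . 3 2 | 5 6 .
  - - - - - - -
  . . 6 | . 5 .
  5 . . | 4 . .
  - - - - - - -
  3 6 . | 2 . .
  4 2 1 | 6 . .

Step 1. [r4c2∈{1}] only 1 remains possible at r4c2, so r4c2=1.
Step 2. [r3c6∈{1,3}] 3 has one home in row 3: r3c6. So r3c6=3.
Step 3. [r1c3∈{4,5}] in col 3, 4 fits only at r1c3, so r1c3=4.
Step 4. [r2c6∈{1,4}] row 2 places 4 nowhere but r2c6 ⇒ r2c6=4.
Step 5. [r5c6∈{1,5}] across col 6, 1 lands solely at r5c6, so r5c6=1.
Step 6. [r4c3∈{3}] r4c3's peers cover all but 3. So r4c3=3.
Step 7. [r4c6∈{6}] r4c6 is down to just 6 ⇒ r4c6=6.
Step 8. [r1c5∈{1}] r1c5's peers cover all but 1, so r1c5=1.
Step 9. [r2c1∈{1}] r2c1 is down to just 1, so r2c1=1.
Step 10. [r3c1∈{2}] r3c1 has the single candidate 2. So r3c1=2.
Step 11. [r1c2∈{5}] r1c2 is down to just 5. So r1c2=5.
Step 12. [r4c5∈{2}] nothing but 2 survives at r4c5. So r4c5=2.
Step 13. [r6c5∈{3}] only 3 remains possible at r6c5 ⇒ r6c5=3.
Step 14. [r5c5∈{4}] only 4 remains possible at r5c5 ⇒ r5c5=4.
Step 15. [r3c2∈{4}] nothing but 4 survives at r3c2. So r3c2=4.
Step 16. [r5c3∈{5}] r5c3 is down to just 5, so r5c3=5.
Step 17. [r3c4∈{1}] nothing but 1 survives at r3c4. So r3c4=1.
Step 18. [r6c6∈{5}] r6c6 has the single candidate 5. So r6c6=5.

Answer: 6 5 4 3 1 2 / 1 3 2 5 6 4 / 2 4 6 1 5 3 / 5 1 3 4 2 6 / 3 6 5 2 4 1 / 4 2 1 6 3 5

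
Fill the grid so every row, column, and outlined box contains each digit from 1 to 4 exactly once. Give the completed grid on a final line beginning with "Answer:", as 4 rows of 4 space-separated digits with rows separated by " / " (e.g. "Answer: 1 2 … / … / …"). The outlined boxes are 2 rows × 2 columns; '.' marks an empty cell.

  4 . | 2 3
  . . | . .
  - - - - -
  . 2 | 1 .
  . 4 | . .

Step 1. [r2c4∈{1,4}] across col 4, 1 lands solely at r2c4, so r2c4=1.
Step 2. [r3c1∈{3}] nothing but 3 survives at r3c1, so r3c1=3.
Step 3. [r1c2∈{1}] nothing but 1 survives at r1c2, so r1c2=1.
Step 4. [r4c3∈{3}] r4c3 has the single candidate 3 ⇒ r4c3=3.
Step 5. [r4c4∈{2}] only 2 remains possible at r4c4. So r4c4=2.
Step 6. [r3c4∈{4}] r3c4 has the single candidate 4. So r3c4=4.
Step 7. [r2c1∈{2}] r2c1 is down to just 2, so r2c1=2.
Step 8. [r2c2∈{3}] nothing but 3 survives at r2c2. So r2c2=3.
Step 9. [r4c1∈{1}] r4c1's peers cover all but 1. So r4c1=1.
Step 10. [r2c3∈{4}] r2c3 is down to just 4. So r2c3=4.

Answer: 4 1 2 3 / 2 3 4 1 / 3 2 1 4 / 1 4 3 2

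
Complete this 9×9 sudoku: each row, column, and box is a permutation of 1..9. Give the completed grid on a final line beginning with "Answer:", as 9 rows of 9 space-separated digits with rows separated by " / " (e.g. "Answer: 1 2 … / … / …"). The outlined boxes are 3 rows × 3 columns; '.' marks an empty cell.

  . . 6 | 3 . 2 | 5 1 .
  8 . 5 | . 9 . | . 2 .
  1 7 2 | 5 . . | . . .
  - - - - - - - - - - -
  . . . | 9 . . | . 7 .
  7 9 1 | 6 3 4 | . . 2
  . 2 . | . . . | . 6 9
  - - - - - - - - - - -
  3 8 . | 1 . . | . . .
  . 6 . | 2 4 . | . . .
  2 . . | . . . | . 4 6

Step 1. [r5c7∈{8}] r5c7 is down to just 8 ⇒ r5c7=8.
Step 2. [r2c4∈{4,7}] r2c4 is the only open cell in col 4 admitting 4, so r2c4=4.
Step 3. [r2c6∈{1,6,7}] row 2 places 1 nowhere but r2c6, so r2c6=1.
Step 4. [r1c5∈{7,8}] across box 2, 7 lands solely at r1c5 ⇒ r1c5=7.
Step 5. [r7c3∈{4,7,9}] row 7 places 4 nowhere but r7c3 ⇒ r7c3=4.
Step 6. [r1c9∈{4,8}] r1c9 is the only open cell in row 1 admitting 8. So r1c9=8.
Step 7. [r8c8∈{3,5,8,9}] 8 has one home in col 8: r8c8 ⇒ r8c8=8.
Step 8. [r3c8∈{3,9}] col 8 places 3 nowhere but r3c8. So r3c8=3.
Step 9. [r3c7∈{4,6,9}] 9 has one home in row 3: r3c7, so r3c7=9.
Step 10. [r2c9∈{7}] r2c9 has the single candidate 7. So r2c9=7.
Step 11. [r7c9∈{5}] only 5 remains possible at r7c9, so r7c9=5.
Step 12. [r4c5∈{1,2,5,8}] row 4 places 2 nowhere but r4c5 ⇒ r4c5=2.
Step 13. [r6c5∈{1,5,8}] in col 5, 1 fits only at r6c5. So r6c5=1.
Step 14. [r9c5∈{5,8}] in col 5, 5 fits only at r9c5, so r9c5=5.
Step 15. [r4c2∈{3,4,5}] across col 2, 5 lands solely at r4c2 ⇒ r4c2=5.
Step 16. [r4c6∈{8}] r4c6 has the single candidate 8. So r4c6=8.
Step 17. [r6c1∈{4}] r6c1's peers cover all but 4 ⇒ r6c1=4.
Step 18. [r6c7∈{3}] r6c7 is down to just 3, so r6c7=3.
Step 19. [r9c6∈{3,7,9}] in row 9, 3 fits only at r9c6, so r9c6=3.
Step 20. [r9c3∈{7,9}] 9 has one home in row 9: r9c3, so r9c3=9.
Step 21. [r8c6∈{7,9}] row 8 places 9 nowhere but r8c6. So r8c6=9.
Step 22. [r4c7∈{1,4}] 4 has one home in col 7: r4c7. So r4c7=4.
Step 23. [r6c4∈{7}] nothing but 7 survives at r6c4 ⇒ r6c4=7.
Step 24. [r9c7∈{1,7}] r9c7 is the only open cell in row 9 admitting 7 ⇒ r9c7=7.
Step 25. [r7c5∈{6}] only 6 remains possible at r7c5. So r7c5=6.
Step 26. [r8c7∈{1}] r8c7's peers cover all but 1 ⇒ r8c7=1.
Step 27. [r4c1∈{6}] r4c1 has the single candidate 6 ⇒ r4c1=6.
Step 28. [r1c1∈{9}] nothing but 9 survives at r1c1 ⇒ r1c1=9.
Step 29. [r6c6∈{5}] nothing but 5 survives at r6c6 ⇒ r6c6=5.
Step 30. [r3c5∈{8}] only 8 remains possible at r3c5. So r3c5=8.
Step 31. [r7c7∈{2}] r7c7 has the single candidate 2. So r7c7=2.
Step 32. [r1c2∈{4}] r1c2 has the single candidate 4, so r1c2=4.
Step 33. [r9c2∈{1}] nothing but 1 survives at r9c2, so r9c2=1.
Step 34. [r2c7∈{6}] r2c7 is down to just 6, so r2c7=6.
Step 35. [r3c9∈{4}] r3c9's peers cover all but 4, so r3c9=4.
Step 36. [r2c2∈{3}] r2c2 is down to just 3 ⇒ r2c2=3.
Step 37. [r7c8∈{9}] r7c8 is down to just 9, so r7c8=9.
Step 38. [r4c9∈{1}] nothing but 1 survives at r4c9 ⇒ r4c9=1.
Step 39. [r8c3∈{7}] r8c3 is down to just 7 ⇒ r8c3=7.
Step 40. [r8c1∈{5}] r8c1 is down to just 5. So r8c1=5.
Step 41. [r6c3∈{8}] r6c3's peers cover all but 8. So r6c3=8.
Step 42. [r9c4∈{8}] nothing but 8 survives at r9c4, so r9c4=8.
Step 43. [r5c8∈{5}] r5c8 is down to just 5, so r5c8=5.
Step 44. [r8c9∈{3}] nothing but 3 survives at r8c9. So r8c9=3.
Step 45. [r4c3∈{3}] nothing but 3 survives at r4c3 ⇒ r4c3=3.
Step 46. [r7c6∈{7}] r7c6 has the single candidate 7, so r7c6=7.
Step 47. [r3c6∈{6}] nothing but 6 survives at r3c6, so r3c6=6.

Answer: 9 4 6 3 7 2 5 1 8 / 8 3 5 4 9 1 6 2 7 / 1 7 2 5 8 6 9 3 4 / 6 5 3 9 2 8 4 7 1 / 7 9 1 6 3 4 8 5 2 / 4 2 8 7 1 5 3 6 9 / 3 8 4 1 6 7 2 9 5 / 5 6 7 2 4 9 1 8 3 / 2 1 9 8 5 3 7 4 6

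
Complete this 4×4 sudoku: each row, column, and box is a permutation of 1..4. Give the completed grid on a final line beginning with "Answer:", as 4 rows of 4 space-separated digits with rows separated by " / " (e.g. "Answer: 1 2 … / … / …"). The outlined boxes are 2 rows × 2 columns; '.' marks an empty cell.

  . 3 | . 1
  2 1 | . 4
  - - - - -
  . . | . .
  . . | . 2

Step 1. [r4c2∈{4}] r4c2 has the single candidate 4. So r4c2=4.
Step 2. [r3c4∈{3}] r3c4's peers cover all but 3. So r3c4=3.
Step 3. [r4c3∈{1}] only 1 remains possible at r4c3. So r4c3=1.
Step 4. [r1c1∈{4}] r1c1's peers cover all but 4. So r1c1=4.
Step 5. [r3c3∈{4}] r3c3 has the single candidate 4 ⇒ r3c3=4.
Step 6. [r1c3∈{2}] r1c3 has the single candidate 2 ⇒ r1c3=2.
Step 7. [r4c1∈{3}] r4c1 has the single candidate 3. So r4c1=3.
Step 8. [r3c2∈{2}] nothing but 2 survives at r3c2. So r3c2=2.
Step 9. [r2c3∈{3}] r2c3 is down to just 3, so r2c3=3.
Step 10. [r3c1∈{1}] nothing but 1 survives at r3c1. So r3c1=1.

Answer: 4 3 2 1 / 2 1 3 4 / 1 2 4 3 / 3 4 1 2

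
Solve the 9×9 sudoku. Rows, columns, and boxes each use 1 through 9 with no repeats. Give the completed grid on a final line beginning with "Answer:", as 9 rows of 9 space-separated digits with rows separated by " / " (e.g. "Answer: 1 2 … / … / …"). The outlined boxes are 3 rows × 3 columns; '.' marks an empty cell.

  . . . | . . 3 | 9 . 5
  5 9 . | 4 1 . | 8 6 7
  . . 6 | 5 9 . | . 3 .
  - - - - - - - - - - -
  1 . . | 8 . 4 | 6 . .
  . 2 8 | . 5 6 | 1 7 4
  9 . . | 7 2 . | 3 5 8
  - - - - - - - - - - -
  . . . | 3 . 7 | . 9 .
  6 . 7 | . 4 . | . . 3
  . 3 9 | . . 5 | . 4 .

Step 1. [r1c5∈{6,7,8}] in col 5, 7 fits only at r1c5, so r1c5=7.
Step 2. [r8c6∈{1,2,8,9}] across col 6, 9 lands solely at r8c6 ⇒ r8c6=9.
Step 3. [r3c1∈{2,4,7,8}] 7 has one home in col 1: r3c1. So r3c1=7.
Step 4. [r8c8∈{1,2,8}] 8 has one home in col 8: r8c8 ⇒ r8c8=8.
Step 5. [r1c8∈{1,2}] in col 8, 1 fits only at r1c8, so r1c8=1.
Step 6. [r7c3∈{1,2,4,5}] 1 has one home in col 3: r7c3. So r7c3=1.
Step 7. [r3c9∈{2}] only 2 remains possible at r3c9, so r3c9=2.
Step 8. [r8c2∈{5}] r8c2 is down to just 5, so r8c2=5.
Step 9. [r8c7∈{2}] nothing but 2 survives at r8c7 ⇒ r8c7=2.
Step 10. [r9c4∈{1,2,6}] across box 8, 2 lands solely at r9c4, so r9c4=2.
Step 11. [r9c1∈{8}] r9c1's peers cover all but 8. So r9c1=8.
Step 12. [r7c2∈{4}] nothing but 4 survives at r7c2 ⇒ r7c2=4.
Step 13. [r2c3∈{2,3}] 3 has one home in row 2: r2c3, so r2c3=3.
Step 14. [r7c9∈{6}] r7c9 is down to just 6. So r7c9=6.
Step 15. [r1c1∈{2,4}] r1c1 is the only open cell in col 1 admitting 4, so r1c1=4.
Step 16. [r3c6∈{8}] r3c6 is down to just 8 ⇒ r3c6=8.
Step 17. [r1c2∈{8}] only 8 remains possible at r1c2, so r1c2=8.
Step 18. [r1c4∈{6}] r1c4's peers cover all but 6. So r1c4=6.
Step 19. [r7c1∈{2}] r7c1 is down to just 2. So r7c1=2.
Step 20. [r9c5∈{6}] r9c5 is down to just 6, so r9c5=6.
Step 21. [r4c9∈{9}] nothing but 9 survives at r4c9, so r4c9=9.
Step 22. [r8c4∈{1}] nothing but 1 survives at r8c4 ⇒ r8c4=1.
Step 23. [r9c9∈{1}] nothing but 1 survives at r9c9, so r9c9=1.
Step 24. [r4c2∈{7}] nothing but 7 survives at r4c2 ⇒ r4c2=7.
Step 25. [r4c5∈{3}] only 3 remains possible at r4c5 ⇒ r4c5=3.
Step 26. [r5c4∈{9}] only 9 remains possible at r5c4. So r5c4=9.
Step 27. [r7c5∈{8}] r7c5's peers cover all but 8, so r7c5=8.
Step 28. [r9c7∈{7}] nothing but 7 survives at r9c7 ⇒ r9c7=7.
Step 29. [r1c3∈{2}] only 2 remains possible at r1c3. So r1c3=2.
Step 30. [r7c7∈{5}] only 5 remains possible at r7c7. So r7c7=5.
Step 31. [r2c6∈{2}] only 2 remains possible at r2c6, so r2c6=2.
Step 32. [r4c8∈{2}] r4c8 has the single candidate 2 ⇒ r4c8=2.
Step 33. [r6c3∈{4}] r6c3 has the single candidate 4, so r6c3=4.
Step 34. [r4c3∈{5}] only 5 remains possible at r4c3 ⇒ r4c3=5.
Step 35. [r3c2∈{1}] nothing but 1 survives at r3c2, so r3c2=1.
Step 36. [r6c6∈{1}] r6c6 is down to just 1, so r6c6=1.
Step 37. [r3c7∈{4}] r3c7 is down to just 4 ⇒ r3c7=4.
Step 38. [r5c1∈{3}] nothing but 3 survives at r5c1 ⇒ r5c1=3.
Step 39. [r6c2∈{6}] r6c2's peers cover all but 6, so r6c2=6.

Answer: 4 8 2 6 7 3 9 1 5 / 5 9 3 4 1 2 8 6 7 / 7 1 6 5 9 8 4 3 2 / 1 7 5 8 3 4 6 2 9 / 3 2 8 9 5 6 1 7 4 / 9 6 4 7 2 1 3 5 8 / 2 4 1 3 8 7 5 9 6 / 6 5 7 1 4 9 2 8 3 / 8 3 9 2 6 5 7 4 1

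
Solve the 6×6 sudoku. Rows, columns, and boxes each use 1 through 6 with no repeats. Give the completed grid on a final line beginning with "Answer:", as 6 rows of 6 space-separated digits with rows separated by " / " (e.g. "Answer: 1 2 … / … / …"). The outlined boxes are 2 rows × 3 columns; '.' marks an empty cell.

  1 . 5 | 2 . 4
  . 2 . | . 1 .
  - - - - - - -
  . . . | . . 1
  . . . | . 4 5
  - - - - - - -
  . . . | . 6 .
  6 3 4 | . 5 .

Step 1. [r3c2∈{4,5,6}] col 2 places 4 nowhere but r3c2, so r3c2=4.
Step 2. [r3c5∈{2,3}] in col 5, 2 fits only at r3c5, so r3c5=2.
Step 3. [r2c6∈{3,6}] 6 has one home in col 6: r2c6 ⇒ r2c6=6.
Step 4. [r2c3∈{3}] nothing but 3 survives at r2c3 ⇒ r2c3=3.
Step 5. [r3c3∈{6}] only 6 remains possible at r3c3, so r3c3=6.
Step 6. [r3c4∈{3}] nothing but 3 survives at r3c4. So r3c4=3.
Step 7. [r4c2∈{1}] r4c2 is down to just 1, so r4c2=1.
Step 8. [r5c3∈{1,2}] across col 3, 1 lands solely at r5c3 ⇒ r5c3=1.
Step 9. [r5c1∈{2,5}] 2 has one home in box 5: r5c1. So r5c1=2.
Step 10. [r3c1∈{5}] r3c1 has the single candidate 5 ⇒ r3c1=5.
Step 11. [r1c5∈{3}] r1c5 is down to just 3 ⇒ r1c5=3.
Step 12. [r2c4∈{5}] r2c4 is down to just 5, so r2c4=5.
Step 13. [r2c1∈{4}] r2c1 is down to just 4, so r2c1=4.
Step 14. [r5c4∈{4}] r5c4 is down to just 4 ⇒ r5c4=4.
Step 15. [r1c2∈{6}] r1c2's peers cover all but 6 ⇒ r1c2=6.
Step 16. [r4c1∈{3}] r4c1 is down to just 3, so r4c1=3.
Step 17. [r4c4∈{6}] nothing but 6 survives at r4c4 ⇒ r4c4=6.
Step 18. [r4c3∈{2}] nothing but 2 survives at r4c3. So r4c3=2.
Step 19. [r6c6∈{2}] r6c6 is down to just 2. So r6c6=2.
Step 20. [r6c4∈{1}] only 1 remains possible at r6c4, so r6c4=1.
Step 21. [r5c6∈{3}] nothing but 3 survives at r5c6. So r5c6=3.
Step 22. [r5c2∈{5}] nothing but 5 survives at r5c2 ⇒ r5c2=5.

Answer: 1 6 5 2 3 4 / 4 2 3 5 1 6 / 5 4 6 3 2 1 / 3 1 2 6 4 5 / 2 5 1 4 6 3 / 6 3 4 1 5 2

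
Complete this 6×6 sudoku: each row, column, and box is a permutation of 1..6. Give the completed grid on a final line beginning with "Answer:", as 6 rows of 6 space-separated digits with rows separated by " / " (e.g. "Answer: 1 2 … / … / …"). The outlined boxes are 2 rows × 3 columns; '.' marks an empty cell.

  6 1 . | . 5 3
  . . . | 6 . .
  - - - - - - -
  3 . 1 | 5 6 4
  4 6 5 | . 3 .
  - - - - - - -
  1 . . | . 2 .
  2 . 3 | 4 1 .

Step 1. [r1c3∈{2,4}] r1c3 is the only open cell in row 1 admitting 4. So r1c3=4.
Step 2. [r6c2∈{5}] nothing but 5 survives at r6c2. So r6c2=5.
Step 3. [r4c4∈{1,2}] r4c4 is the only open cell in col 4 admitting 1. So r4c4=1.
Step 4. [r2c3∈{2}] r2c3 is down to just 2, so r2c3=2.
Step 5. [r5c6∈{5,6}] in row 5, 5 fits only at r5c6, so r5c6=5.
Step 6. [r2c1∈{5}] r2c1 is down to just 5, so r2c1=5.
Step 7. [r2c2∈{3}] r2c2 is down to just 3 ⇒ r2c2=3.
Step 8. [r4c6∈{2}] r4c6's peers cover all but 2, so r4c6=2.
Step 9. [r2c5∈{4}] only 4 remains possible at r2c5. So r2c5=4.
Step 10. [r5c3∈{6}] r5c3 is down to just 6 ⇒ r5c3=6.
Step 11. [r1c4∈{2}] r1c4's peers cover all but 2 ⇒ r1c4=2.
Step 12. [r3c2∈{2}] r3c2 has the single candidate 2 ⇒ r3c2=2.
Step 13. [r2c6∈{1}] nothing but 1 survives at r2c6. So r2c6=1.
Step 14. [r5c2∈{4}] r5c2 is down to just 4 ⇒ r5c2=4.
Step 15. [r6c6∈{6}] r6c6 has the single candidate 6, so r6c6=6.
Step 16. [r5c4∈{3}] r5c4 has the single candidate 3 ⇒ r5c4=3.

Answer: 6 1 4 2 5 3 / 5 3 2 6 4 1 / 3 2 1 5 6 4 / 4 6 5 1 3 2 / 1 4 6 3 2 5 / 2 5 3 4 1 6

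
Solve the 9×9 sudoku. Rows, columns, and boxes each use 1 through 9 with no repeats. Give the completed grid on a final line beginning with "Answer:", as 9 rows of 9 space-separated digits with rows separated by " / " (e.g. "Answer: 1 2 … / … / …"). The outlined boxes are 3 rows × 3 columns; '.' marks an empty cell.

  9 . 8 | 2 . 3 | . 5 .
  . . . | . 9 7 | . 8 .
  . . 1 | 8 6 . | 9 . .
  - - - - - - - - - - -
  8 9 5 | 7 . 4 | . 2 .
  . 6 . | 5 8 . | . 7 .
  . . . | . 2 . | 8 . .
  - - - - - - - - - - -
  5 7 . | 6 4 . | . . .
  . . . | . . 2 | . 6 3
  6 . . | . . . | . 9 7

Step 1. [r1c2∈{4}] nothing but 4 survives at r1c2. So r1c2=4.
Step 2. [r7c3∈{2,3,9}] in row 7, 3 fits only at r7c3 ⇒ r7c3=3.
Step 3. [r7c8∈{1}] r7c8's peers cover all but 1 ⇒ r7c8=1.
Step 4. [r1c5∈{1}] only 1 remains possible at r1c5 ⇒ r1c5=1.
Step 5. [r1c9∈{6}] only 6 remains possible at r1c9, so r1c9=6.
Step 6. [r4c9∈{1}] r4c9 is down to just 1. So r4c9=1.
Step 7. [r7c6∈{8,9}] in row 7, 9 fits only at r7c6 ⇒ r7c6=9.
Step 8. [r8c4∈{1}] nothing but 1 survives at r8c4, so r8c4=1.
Step 9. [r8c1∈{4}] only 4 remains possible at r8c1, so r8c1=4.
Step 10. [r9c3∈{2}] r9c3 has the single candidate 2, so r9c3=2.
Step 11. [r5c1∈{1,2,3}] 2 has one home in row 5: r5c1 ⇒ r5c1=2.
Step 12. [r2c1∈{3}] nothing but 3 survives at r2c1 ⇒ r2c1=3.
Step 13. [r5c3∈{4}] r5c3 is down to just 4 ⇒ r5c3=4.
Step 14. [r6c1∈{1,7}] in col 1, 1 fits only at r6c1, so r6c1=1.
Step 15. [r4c5∈{3}] r4c5 has the single candidate 3 ⇒ r4c5=3.
Step 16. [r9c5∈{5}] r9c5 has the single candidate 5 ⇒ r9c5=5.
Step 17. [r2c4∈{4}] r2c4 has the single candidate 4. So r2c4=4.
Step 18. [r2c9∈{2}] only 2 remains possible at r2c9, so r2c9=2.
Step 19. [r3c9∈{4}] nothing but 4 survives at r3c9. So r3c9=4.
Step 20. [r8c2∈{8}] r8c2 is down to just 8, so r8c2=8.
Step 21. [r3c2∈{2,5}] 2 has one home in row 3: r3c2. So r3c2=2.
Step 22. [r6c4∈{9}] nothing but 9 survives at r6c4, so r6c4=9.
Step 23. [r6c8∈{3,4}] in row 6, 4 fits only at r6c8 ⇒ r6c8=4.
Step 24. [r6c2∈{3}] r6c2 has the single candidate 3. So r6c2=3.
Step 25. [r7c7∈{2}] nothing but 2 survives at r7c7. So r7c7=2.
Step 26. [r6c3∈{7}] r6c3 is down to just 7. So r6c3=7.
Step 27. [r4c7∈{6}] r4c7's peers cover all but 6 ⇒ r4c7=6.
Step 28. [r9c6∈{8}] nothing but 8 survives at r9c6, so r9c6=8.
Step 29. [r9c4∈{3}] only 3 remains possible at r9c4, so r9c4=3.
Step 30. [r3c1∈{7}] r3c1 has the single candidate 7. So r3c1=7.
Step 31. [r9c2∈{1}] nothing but 1 survives at r9c2. So r9c2=1.
Step 32. [r1c7∈{7}] r1c7 is down to just 7. So r1c7=7.
Step 33. [r5c6∈{1}] nothing but 1 survives at r5c6, so r5c6=1.
Step 34. [r7c9∈{8}] nothing but 8 survives at r7c9, so r7c9=8.
Step 35. [r9c7∈{4}] r9c7's peers cover all but 4. So r9c7=4.
Step 36. [r5c7∈{3}] r5c7 has the single candidate 3. So r5c7=3.
Step 37. [r2c7∈{1}] nothing but 1 survives at r2c7, so r2c7=1.
Step 38. [r6c9∈{5}] r6c9's peers cover all but 5, so r6c9=5.
Step 39. [r2c2∈{5}] nothing but 5 survives at r2c2 ⇒ r2c2=5.
Step 40. [r6c6∈{6}] r6c6 has the single candidate 6. So r6c6=6.
Step 41. [r8c5∈{7}] r8c5 is down to just 7. So r8c5=7.
Step 42. [r8c3∈{9}] nothing but 9 survives at r8c3. So r8c3=9.
Step 43. [r5c9∈{9}] r5c9's peers cover all but 9. So r5c9=9.
Step 44. [r3c6∈{5}] r3c6's peers cover all but 5, so r3c6=5.
Step 45. [r8c7∈{5}] r8c7 is down to just 5 ⇒ r8c7=5.
Step 46. [r2c3∈{6}] only 6 remains possible at r2c3 ⇒ r2c3=6.
Step 47. [r3c8∈{3}] only 3 remains possible at r3c8 ⇒ r3c8=3.

Answer: 9 4 8 2 1 3 7 5 6 / 3 5 6 4 9 7 1 8 2 / 7 2 1 8 6 5 9 3 4 / 8 9 5 7 3 4 6 2 1 / 2 6 4 5 8 1 3 7 9 / 1 3 7 9 2 6 8 4 5 / 5 7 3 6 4 9 2 1 8 / 4 8 9 1 7 2 5 6 3 / 6 1 2 3 5 8 4 9 7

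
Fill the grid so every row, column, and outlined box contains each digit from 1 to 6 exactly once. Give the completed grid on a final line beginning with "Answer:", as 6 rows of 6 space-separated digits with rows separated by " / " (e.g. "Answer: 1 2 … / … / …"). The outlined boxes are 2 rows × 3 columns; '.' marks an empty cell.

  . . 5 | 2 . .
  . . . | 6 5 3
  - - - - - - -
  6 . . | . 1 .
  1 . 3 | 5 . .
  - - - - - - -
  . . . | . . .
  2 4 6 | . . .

Step 1. [r4c2∈{2}] r4c2 has the single candidate 2. So r4c2=2.
Step 2. [r5c3∈{1}] only 1 remains possible at r5c3 ⇒ r5c3=1.
Step 3. [r1c5∈{4}] r1c5 is down to just 4. So r1c5=4.
Step 4. [r4c6∈{4,6}] row 4 places 4 nowhere but r4c6 ⇒ r4c6=4.
Step 5. [r5c6∈{2,5,6}] col 6 places 6 nowhere but r5c6, so r5c6=6.
Step 6. [r6c5∈{3}] nothing but 3 survives at r6c5 ⇒ r6c5=3.
Step 7. [r1c6∈{1}] r1c6 has the single candidate 1 ⇒ r1c6=1.
Step 8. [r1c1∈{3}] nothing but 3 survives at r1c1 ⇒ r1c1=3.
Step 9. [r5c2∈{3,5}] r5c2 is the only open cell in row 5 admitting 3 ⇒ r5c2=3.
Step 10. [r3c3∈{4}] nothing but 4 survives at r3c3 ⇒ r3c3=4.
Step 11. [r6c4∈{1}] nothing but 1 survives at r6c4. So r6c4=1.
Step 12. [r6c6∈{5}] r6c6's peers cover all but 5 ⇒ r6c6=5.
Step 13. [r3c2∈{5}] nothing but 5 survives at r3c2, so r3c2=5.
Step 14. [r5c4∈{4}] r5c4 is down to just 4, so r5c4=4.
Step 15. [r2c3∈{2}] nothing but 2 survives at r2c3 ⇒ r2c3=2.
Step 16. [r2c2∈{1}] nothing but 1 survives at r2c2, so r2c2=1.
Step 17. [r5c5∈{2}] r5c5 has the single candidate 2 ⇒ r5c5=2.
Step 18. [r2c1∈{4}] r2c1's peers cover all but 4, so r2c1=4.
Step 19. [r3c4∈{3}] r3c4 has the single candidate 3. So r3c4=3.
Step 20. [r4c5∈{6}] r4c5 has the single candidate 6, so r4c5=6.
Step 21. [r3c6∈{2}] only 2 remains possible at r3c6, so r3c6=2.
Step 22. [r5c1∈{5}] only 5 remains possible at r5c1 ⇒ r5c1=5.
Step 23. [r1c2∈{6}] only 6 remains possible at r1c2 ⇒ r1c2=6.

Answer: 3 6 5 2 4 1 / 4 1 2 6 5 3 / 6 5 4 3 1 2 / 1 2 3 5 6 4 / 5 3 1 4 2 6 / 2 4 6 1 3 5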